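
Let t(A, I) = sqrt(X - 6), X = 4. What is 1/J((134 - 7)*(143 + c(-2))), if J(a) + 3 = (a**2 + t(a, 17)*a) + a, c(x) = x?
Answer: 106892851/34278244998498369 - 5969*I*sqrt(2)/34278244998498369 ≈ 3.1184e-9 - 2.4626e-13*I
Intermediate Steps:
t(A, I) = I*sqrt(2) (t(A, I) = sqrt(4 - 6) = sqrt(-2) = I*sqrt(2))
J(a) = -3 + a + a**2 + I*a*sqrt(2) (J(a) = -3 + ((a**2 + (I*sqrt(2))*a) + a) = -3 + ((a**2 + I*a*sqrt(2)) + a) = -3 + (a + a**2 + I*a*sqrt(2)) = -3 + a + a**2 + I*a*sqrt(2))
1/J((134 - 7)*(143 + c(-2))) = 1/(-3 + (134 - 7)*(143 - 2) + ((134 - 7)*(143 - 2))**2 + I*((134 - 7)*(143 - 2))*sqrt(2)) = 1/(-3 + 127*141 + (127*141)**2 + I*(127*141)*sqrt(2)) = 1/(-3 + 17907 + 17907**2 + I*17907*sqrt(2)) = 1/(-3 + 17907 + 320660649 + 17907*I*sqrt(2)) = 1/(320678553 + 17907*I*sqrt(2))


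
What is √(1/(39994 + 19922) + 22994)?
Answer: √20636695696395/29958 ≈ 151.64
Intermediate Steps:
√(1/(39994 + 19922) + 22994) = √(1/59916 + 22994) = √(1377708505/59916) = √20636695696395/29958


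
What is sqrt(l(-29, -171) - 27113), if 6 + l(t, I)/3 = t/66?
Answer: I*sqrt(13132042)/22 ≈ 164.72*I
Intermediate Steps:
l(t, I) = -18 + t/22 (l(t, I) = -18 + 3*(t/66) = -18 + t/22)
sqrt(l(-29, -171) - 27113) = sqrt((-18 + (1/22)*(-29)) - 27113) = sqrt((-18 - 29/22) - 27113) = sqrt(-425/22 - 27113) = sqrt(-596911/22) = I*sqrt(13132042)/22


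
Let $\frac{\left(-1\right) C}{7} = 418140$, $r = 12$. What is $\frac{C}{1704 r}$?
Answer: $- \frac{81305}{568} \approx -143.14$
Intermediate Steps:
$C = -2926980$ ($C = \left(-7\right) 418140 = -2926980$)
$\frac{C}{1704 r} = - \frac{2926980}{1704 \cdot 12} = - \frac{2926980}{20448} = \left(-2926980\right) \frac{1}{20448} = - \frac{81305}{568}$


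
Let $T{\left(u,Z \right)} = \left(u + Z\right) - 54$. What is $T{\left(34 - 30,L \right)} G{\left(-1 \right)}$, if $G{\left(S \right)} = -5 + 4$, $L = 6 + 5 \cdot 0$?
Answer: $44$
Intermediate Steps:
$L = 6$ ($L = 6 + 0 = 6$)
$T{\left(u,Z \right)} = -54 + Z + u$ ($T{\left(u,Z \right)} = \left(Z + u\right) - 54 = -54 + Z + u$)
$G{\left(S \right)} = -1$
$T{\left(34 - 30,L \right)} G{\left(-1 \right)} = \left(-54 + 6 + \left(34 - 30\right)\right) \left(-1\right) = \left(-54 + 6 + 4\right) \left(-1\right) = \left(-44\right) \left(-1\right) = 44$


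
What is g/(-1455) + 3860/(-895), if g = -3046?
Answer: -578026/260445 ≈ -2.2194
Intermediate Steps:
g/(-1455) + 3860/(-895) = -3046/(-1455) + 3860/(-895) = -3046*(-1/1455) + 3860*(-1/895) = 3046/1455 - 772/179 = -578026/260445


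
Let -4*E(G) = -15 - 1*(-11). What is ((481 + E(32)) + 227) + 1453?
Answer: 2162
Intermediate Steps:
E(G) = 1 (E(G) = -(-15 - 1*(-11))/4 = -(-15 + 11)/4 = -1/4*(-4) = 1)
((481 + E(32)) + 227) + 1453 = ((481 + 1) + 227) + 1453 = (482 + 227) + 1453 = 709 + 1453 = 2162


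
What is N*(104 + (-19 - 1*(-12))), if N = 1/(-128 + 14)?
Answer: -97/114 ≈ -0.85088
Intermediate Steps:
N = -1/114 (N = 1/(-114) = -1/114 ≈ -0.0087719)
N*(104 + (-19 - 1*(-12))) = -(104 + (-19 - 1*(-12)))/114 = -(104 + (-19 + 12))/114 = -(104 - 7)/114 = -1/114*97 = -97/114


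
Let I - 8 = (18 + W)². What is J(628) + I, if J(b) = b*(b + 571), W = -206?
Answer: 788324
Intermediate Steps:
J(b) = b*(571 + b)
I = 35352 (I = 8 + (18 - 206)² = 8 + (-188)² = 8 + 35344 = 35352)
J(628) + I = 628*(571 + 628) + 35352 = 628*1199 + 35352 = 752972 + 35352 = 788324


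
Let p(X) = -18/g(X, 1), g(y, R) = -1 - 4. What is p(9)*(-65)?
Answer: -234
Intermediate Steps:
g(y, R) = -5
p(X) = 18/5 (p(X) = -18/(-5) = -18*(-1/5) = 18/5)
p(9)*(-65) = (18/5)*(-65) = -234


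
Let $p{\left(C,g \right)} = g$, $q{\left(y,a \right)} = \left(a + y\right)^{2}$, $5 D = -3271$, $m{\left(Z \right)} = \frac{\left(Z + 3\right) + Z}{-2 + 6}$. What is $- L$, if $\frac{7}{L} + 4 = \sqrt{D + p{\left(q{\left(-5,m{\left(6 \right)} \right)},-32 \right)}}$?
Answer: $\frac{140}{3511} + \frac{7 i \sqrt{17155}}{3511} \approx 0.039875 + 0.26113 i$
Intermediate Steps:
$m{\left(Z \right)} = \frac{3}{4} + \frac{Z}{2}$ ($m{\left(Z \right)} = \frac{\left(3 + Z\right) + Z}{4} = \left(3 + 2 Z\right) \frac{1}{4} = \frac{3}{4} + \frac{Z}{2}$)
$D = - \frac{3271}{5}$ ($D = \frac{1}{5} \left(-3271\right) = - \frac{3271}{5} \approx -654.2$)
$L = \frac{7}{-4 + \frac{i \sqrt{17155}}{5}}$ ($L = \frac{7}{-4 + \sqrt{- \frac{3271}{5} - 32}} = \frac{7}{-4 + \sqrt{- \frac{3431}{5}}} = \frac{7}{-4 + \frac{i \sqrt{17155}}{5}} \approx -0.039875 - 0.26113 i$)
$- L = - (- \frac{140}{3511} - \frac{7 i \sqrt{17155}}{3511}) = \frac{140}{3511} + \frac{7 i \sqrt{17155}}{3511}$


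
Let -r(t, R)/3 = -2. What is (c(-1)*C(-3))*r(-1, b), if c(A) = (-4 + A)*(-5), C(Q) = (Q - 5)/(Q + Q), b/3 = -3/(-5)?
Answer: 200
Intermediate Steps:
b = 9/5 (b = 3*(-3/(-5)) = 3*(-3*(-1/5)) = 3*(3/5) = 9/5 ≈ 1.8000)
r(t, R) = 6 (r(t, R) = -3*(-2) = 6)
C(Q) = (-5 + Q)/(2*Q) (C(Q) = (-5 + Q)/((2*Q)) = (-5 + Q)*(1/(2*Q)) = (-5 + Q)/(2*Q))
c(A) = 20 - 5*A
(c(-1)*C(-3))*r(-1, b) = ((20 - 5*(-1))*((1/2)*(-5 - 3)/(-3)))*6 = ((20 + 5)*((1/2)*(-1/3)*(-8)))*6 = (25*(4/3))*6 = (100/3)*6 = 200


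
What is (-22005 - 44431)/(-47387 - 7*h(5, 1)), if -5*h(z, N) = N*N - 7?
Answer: 332180/236977 ≈ 1.4017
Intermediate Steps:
h(z, N) = 7/5 - N²/5 (h(z, N) = -(N*N - 7)/5 = -(N² - 7)/5 = -(-7 + N²)/5 = 7/5 - N²/5)
(-22005 - 44431)/(-47387 - 7*h(5, 1)) = (-22005 - 44431)/(-47387 - 7*(7/5 - ⅕*1²)) = -66436/(-47387 - 7*(7/5 - ⅕*1)) = -66436/(-47387 - 7*(7/5 - ⅕)) = -66436/(-47387 - 7*6/5) = -66436/(-47387 - 42/5) = -66436/(-236977/5) = -66436*(-5/236977) = 332180/236977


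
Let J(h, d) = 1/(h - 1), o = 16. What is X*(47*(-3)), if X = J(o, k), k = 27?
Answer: -47/5 ≈ -9.4000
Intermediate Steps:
J(h, d) = 1/(-1 + h)
X = 1/15 (X = 1/(-1 + 16) = 1/15 ≈ 0.066667)
X*(47*(-3)) = (47*(-3))/15 = (1/15)*(-141) = -47/5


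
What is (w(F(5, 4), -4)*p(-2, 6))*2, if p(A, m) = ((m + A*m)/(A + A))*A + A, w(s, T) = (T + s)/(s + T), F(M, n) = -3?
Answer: -10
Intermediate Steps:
w(s, T) = 1 (w(s, T) = (T + s)/(T + s) = 1)
p(A, m) = A + m/2 + A*m/2 (p(A, m) = ((m + A*m)/((2*A)))*A + A = ((m + A*m)*(1/(2*A)))*A + A = ((m + A*m)/(2*A))*A + A = (m/2 + A*m/2) + A = A + m/2 + A*m/2)
(w(F(5, 4), -4)*p(-2, 6))*2 = (1*(-2 + (½)*6 + (½)*(-2)*6))*2 = (1*(-2 + 3 - 6))*2 = (1*(-5))*2 = -5*2 = -10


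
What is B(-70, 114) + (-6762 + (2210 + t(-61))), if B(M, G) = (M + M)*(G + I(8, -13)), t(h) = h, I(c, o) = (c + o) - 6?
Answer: -19033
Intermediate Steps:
I(c, o) = -6 + c + o
B(M, G) = 2*M*(-11 + G) (B(M, G) = (M + M)*(G + (-6 + 8 - 13)) = (2*M)*(G - 11) = (2*M)*(-11 + G) = 2*M*(-11 + G))
B(-70, 114) + (-6762 + (2210 + t(-61))) = 2*(-70)*(-11 + 114) + (-6762 + (2210 - 61)) = 2*(-70)*103 + (-6762 + 2149) = -14420 - 4613 = -19033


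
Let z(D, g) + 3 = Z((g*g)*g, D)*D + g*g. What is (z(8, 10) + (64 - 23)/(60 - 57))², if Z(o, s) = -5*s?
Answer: 394384/9 ≈ 43820.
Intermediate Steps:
z(D, g) = -3 + g² - 5*D² (z(D, g) = -3 + ((-5*D)*D + g*g) = -3 + (-5*D² + g²) = -3 + (g² - 5*D²) = -3 + g² - 5*D²)
(z(8, 10) + (64 - 23)/(60 - 57))² = ((-3 + 10² - 5*8²) + (64 - 23)/(60 - 57))² = ((-3 + 100 - 5*64) + 41/3)² = ((-3 + 100 - 320) + 41*(⅓))² = (-223 + 41/3)² = (-628/3)² = 394384/9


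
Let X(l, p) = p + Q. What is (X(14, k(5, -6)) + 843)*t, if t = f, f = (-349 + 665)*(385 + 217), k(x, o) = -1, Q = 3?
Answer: 160746040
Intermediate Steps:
f = 190232 (f = 316*602 = 190232)
X(l, p) = 3 + p (X(l, p) = p + 3 = 3 + p)
t = 190232
(X(14, k(5, -6)) + 843)*t = ((3 - 1) + 843)*190232 = (2 + 843)*190232 = 845*190232 = 160746040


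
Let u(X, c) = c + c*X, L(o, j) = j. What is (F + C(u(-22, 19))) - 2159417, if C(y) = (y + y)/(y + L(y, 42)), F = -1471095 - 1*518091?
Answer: -70526213/17 ≈ -4.1486e+6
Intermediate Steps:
u(X, c) = c + X*c
F = -1989186 (F = -1471095 - 518091 = -1989186)
C(y) = 2*y/(42 + y) (C(y) = (y + y)/(y + 42) = (2*y)/(42 + y) = 2*y/(42 + y))
(F + C(u(-22, 19))) - 2159417 = (-1989186 + 2*(19*(1 - 22))/(42 + 19*(1 - 22))) - 2159417 = (-1989186 + 2*(19*(-21))/(42 + 19*(-21))) - 2159417 = (-1989186 + 2*(-399)/(42 - 399)) - 2159417 = (-1989186 + 2*(-399)/(-357)) - 2159417 = (-1989186 + 2*(-399)*(-1/357)) - 2159417 = (-1989186 + 38/17) - 2159417 = -33816124/17 - 2159417 = -70526213/17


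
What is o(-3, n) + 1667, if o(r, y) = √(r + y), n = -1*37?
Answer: 1667 + 2*I*√10 ≈ 1667.0 + 6.3246*I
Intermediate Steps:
n = -37
o(-3, n) + 1667 = √(-3 - 37) + 1667 = √(-40) + 1667 = 2*I*√10 + 1667 = 1667 + 2*I*√10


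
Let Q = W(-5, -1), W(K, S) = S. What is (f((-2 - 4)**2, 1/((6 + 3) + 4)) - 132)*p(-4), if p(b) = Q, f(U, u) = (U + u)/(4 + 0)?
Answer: 6395/52 ≈ 122.98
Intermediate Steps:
Q = -1
f(U, u) = U/4 + u/4 (f(U, u) = (U + u)/4 = (U + u)*(1/4) = U/4 + u/4)
p(b) = -1
(f((-2 - 4)**2, 1/((6 + 3) + 4)) - 132)*p(-4) = (((-2 - 4)**2/4 + 1/(4*((6 + 3) + 4))) - 132)*(-1) = (((1/4)*(-6)**2 + 1/(4*(9 + 4))) - 132)*(-1) = (((1/4)*36 + (1/4)/13) - 132)*(-1) = ((9 + (1/4)*(1/13)) - 132)*(-1) = ((9 + 1/52) - 132)*(-1) = (469/52 - 132)*(-1) = -6395/52*(-1) = 6395/52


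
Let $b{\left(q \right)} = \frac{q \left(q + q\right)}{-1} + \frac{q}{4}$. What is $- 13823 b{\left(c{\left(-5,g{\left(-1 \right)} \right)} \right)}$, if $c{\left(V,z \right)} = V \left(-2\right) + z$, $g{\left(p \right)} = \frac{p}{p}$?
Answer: $\frac{13228611}{4} \approx 3.3072 \cdot 10^{6}$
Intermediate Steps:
$g{\left(p \right)} = 1$
$c{\left(V,z \right)} = z - 2 V$ ($c{\left(V,z \right)} = - 2 V + z = z - 2 V$)
$b{\left(q \right)} = - 2 q^{2} + \frac{q}{4}$ ($b{\left(q \right)} = q 2 q \left(-1\right) + q \frac{1}{4} = 2 q^{2} \left(-1\right) + \frac{q}{4} = - 2 q^{2} + \frac{q}{4}$)
$- 13823 b{\left(c{\left(-5,g{\left(-1 \right)} \right)} \right)} = - 13823 \frac{\left(1 - -10\right) \left(1 - 8 \left(1 - -10\right)\right)}{4} = - 13823 \frac{\left(1 + 10\right) \left(1 - 8 \left(1 + 10\right)\right)}{4} = - 13823 \cdot \frac{1}{4} \cdot 11 \left(1 - 88\right) = - 13823 \cdot \frac{1}{4} \cdot 11 \left(-87\right) = \left(-13823\right) \left(- \frac{957}{4}\right) = \frac{13228611}{4}$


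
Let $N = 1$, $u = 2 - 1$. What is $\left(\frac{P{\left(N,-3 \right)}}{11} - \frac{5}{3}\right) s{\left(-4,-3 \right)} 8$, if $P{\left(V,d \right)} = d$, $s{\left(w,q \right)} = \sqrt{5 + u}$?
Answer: $- \frac{512 \sqrt{6}}{33} \approx -38.004$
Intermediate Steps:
$u = 1$ ($u = 2 - 1 = 1$)
$s{\left(w,q \right)} = \sqrt{6}$ ($s{\left(w,q \right)} = \sqrt{5 + 1} = \sqrt{6}$)
$\left(\frac{P{\left(N,-3 \right)}}{11} - \frac{5}{3}\right) s{\left(-4,-3 \right)} 8 = \left(- \frac{3}{11} - \frac{5}{3}\right) \sqrt{6} \cdot 8 = - \frac{64 \sqrt{6}}{33} \cdot 8 = - \frac{512 \sqrt{6}}{33}$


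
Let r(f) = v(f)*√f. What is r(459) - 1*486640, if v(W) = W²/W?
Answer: -486640 + 1377*√51 ≈ -4.7681e+5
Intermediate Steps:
v(W) = W
r(f) = f^(3/2) (r(f) = f*√f = f^(3/2))
r(459) - 1*486640 = 459^(3/2) - 1*486640 = 1377*√51 - 486640 = -486640 + 1377*√51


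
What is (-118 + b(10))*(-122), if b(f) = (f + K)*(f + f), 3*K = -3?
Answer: -7564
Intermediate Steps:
K = -1 (K = (1/3)*(-3) = -1)
b(f) = 2*f*(-1 + f) (b(f) = (f - 1)*(f + f) = (-1 + f)*(2*f) = 2*f*(-1 + f))
(-118 + b(10))*(-122) = (-118 + 2*10*(-1 + 10))*(-122) = (-118 + 2*10*9)*(-122) = (-118 + 180)*(-122) = 62*(-122) = -7564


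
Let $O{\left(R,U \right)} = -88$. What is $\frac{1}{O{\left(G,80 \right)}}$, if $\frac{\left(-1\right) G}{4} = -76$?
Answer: $- \frac{1}{88} \approx -0.011364$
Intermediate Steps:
$G = 304$ ($G = \left(-4\right) \left(-76\right) = 304$)
$\frac{1}{O{\left(G,80 \right)}} = \frac{1}{-88} = - \frac{1}{88}$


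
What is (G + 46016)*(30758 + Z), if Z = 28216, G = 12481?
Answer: 3449802078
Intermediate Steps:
(G + 46016)*(30758 + Z) = (12481 + 46016)*(30758 + 28216) = 58497*58974 = 3449802078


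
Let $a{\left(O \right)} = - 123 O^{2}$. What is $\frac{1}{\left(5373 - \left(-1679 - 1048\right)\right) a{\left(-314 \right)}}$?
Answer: $- \frac{1}{98231194800} \approx -1.018 \cdot 10^{-11}$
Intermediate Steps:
$\frac{1}{\left(5373 - \left(-1679 - 1048\right)\right) a{\left(-314 \right)}} = \frac{1}{\left(5373 - \left(-1679 - 1048\right)\right) \left(- 123 \left(-314\right)^{2}\right)} = \frac{1}{\left(5373 - \left(-1679 - 1048\right)\right) \left(\left(-123\right) 98596\right)} = \frac{1}{\left(5373 - -2727\right) \left(-12127308\right)} = \frac{1}{5373 + 2727} \left(- \frac{1}{12127308}\right) = \frac{1}{8100} \left(- \frac{1}{12127308}\right) = - \frac{1}{98231194800}$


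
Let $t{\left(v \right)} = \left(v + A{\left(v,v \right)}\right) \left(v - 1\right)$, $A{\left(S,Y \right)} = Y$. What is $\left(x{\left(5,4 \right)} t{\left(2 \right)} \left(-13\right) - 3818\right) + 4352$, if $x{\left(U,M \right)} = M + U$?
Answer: $66$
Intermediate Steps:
$t{\left(v \right)} = 2 v \left(-1 + v\right)$ ($t{\left(v \right)} = \left(v + v\right) \left(v - 1\right) = 2 v \left(-1 + v\right)$)
$\left(x{\left(5,4 \right)} t{\left(2 \right)} \left(-13\right) - 3818\right) + 4352 = \left(\left(4 + 5\right) 2 \cdot 2 \left(-1 + 2\right) \left(-13\right) - 3818\right) + 4352 = \left(9 \cdot 2 \cdot 2 \cdot 1 \left(-13\right) - 3818\right) + 4352 = \left(9 \cdot 4 \left(-13\right) - 3818\right) + 4352 = \left(36 \left(-13\right) - 3818\right) + 4352 = \left(-468 - 3818\right) + 4352 = -4286 + 4352 = 66$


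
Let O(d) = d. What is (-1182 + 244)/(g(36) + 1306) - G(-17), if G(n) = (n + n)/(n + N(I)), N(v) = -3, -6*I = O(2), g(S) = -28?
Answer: -15553/6390 ≈ -2.4340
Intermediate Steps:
I = -⅓ (I = -⅙*2 = -⅓ ≈ -0.33333)
G(n) = 2*n/(-3 + n) (G(n) = (n + n)/(n - 3) = (2*n)/(-3 + n) = 2*n/(-3 + n))
(-1182 + 244)/(g(36) + 1306) - G(-17) = (-1182 + 244)/(-28 + 1306) - 2*(-17)/(-3 - 17) = -938/1278 - 2*(-17)/(-20) = -938*1/1278 - 2*(-17)*(-1)/20 = -469/639 - 1*17/10 = -469/639 - 17/10 = -15553/6390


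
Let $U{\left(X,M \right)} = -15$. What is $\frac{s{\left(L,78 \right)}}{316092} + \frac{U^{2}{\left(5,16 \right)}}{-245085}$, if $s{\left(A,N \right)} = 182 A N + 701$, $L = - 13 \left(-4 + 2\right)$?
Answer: $\frac{6037371803}{5164627188} \approx 1.169$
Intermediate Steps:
$L = 26$ ($L = \left(-13\right) \left(-2\right) = 26$)
$s{\left(A,N \right)} = 701 + 182 A N$ ($s{\left(A,N \right)} = 182 A N + 701 = 701 + 182 A N$)
$\frac{s{\left(L,78 \right)}}{316092} + \frac{U^{2}{\left(5,16 \right)}}{-245085} = \frac{701 + 182 \cdot 26 \cdot 78}{316092} + \frac{\left(-15\right)^{2}}{-245085} = \left(701 + 369096\right) \frac{1}{316092} + 225 \left(- \frac{1}{245085}\right) = 369797 \cdot \frac{1}{316092} - \frac{15}{16339} = \frac{369797}{316092} - \frac{15}{16339} = \frac{6037371803}{5164627188}$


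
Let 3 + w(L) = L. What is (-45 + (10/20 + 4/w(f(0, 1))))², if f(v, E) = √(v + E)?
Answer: 8649/4 ≈ 2162.3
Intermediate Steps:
f(v, E) = √(E + v)
w(L) = -3 + L
(-45 + (10/20 + 4/w(f(0, 1))))² = (-45 + (10/20 + 4/(-3 + √(1 + 0))))² = (-45 + (10*(1/20) + 4/(-3 + √1)))² = (-45 + (½ + 4/(-3 + 1)))² = (-45 + (½ + 4/(-2)))² = (-45 + (½ + 4*(-½)))² = (-45 + (½ - 2))² = (-45 - 3/2)² = (-93/2)² = 8649/4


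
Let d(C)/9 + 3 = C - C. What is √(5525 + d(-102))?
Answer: √5498 ≈ 74.148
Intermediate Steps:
d(C) = -27 (d(C) = -27 + 9*(C - C) = -27 + 9*0 = -27 + 0 = -27)
√(5525 + d(-102)) = √(5525 - 27) = √5498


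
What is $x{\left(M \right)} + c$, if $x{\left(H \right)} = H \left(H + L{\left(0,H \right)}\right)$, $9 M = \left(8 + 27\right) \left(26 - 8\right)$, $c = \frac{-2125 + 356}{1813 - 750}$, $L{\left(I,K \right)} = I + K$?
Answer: $\frac{10415631}{1063} \approx 9798.3$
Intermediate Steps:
$c = - \frac{1769}{1063} \approx -1.6642$
$M = 70$ ($M = \frac{\left(8 + 27\right) \left(26 - 8\right)}{9} = \frac{35 \cdot 18}{9} = \frac{1}{9} \cdot 630 = 70$)
$x{\left(H \right)} = 2 H^{2}$ ($x{\left(H \right)} = H \left(H + \left(0 + H\right)\right) = H \left(H + H\right) = H 2 H = 2 H^{2}$)
$x{\left(M \right)} + c = 2 \cdot 70^{2} - \frac{1769}{1063} = 2 \cdot 4900 - \frac{1769}{1063} = 9800 - \frac{1769}{1063} = \frac{10415631}{1063}$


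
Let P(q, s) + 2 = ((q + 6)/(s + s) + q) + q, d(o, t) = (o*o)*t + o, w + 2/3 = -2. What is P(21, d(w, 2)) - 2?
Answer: 8147/208 ≈ 39.168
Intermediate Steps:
w = -8/3 (w = -⅔ - 2 = -8/3 ≈ -2.6667)
d(o, t) = o + t*o² (d(o, t) = o²*t + o = t*o² + o = o + t*o²)
P(q, s) = -2 + 2*q + (6 + q)/(2*s) (P(q, s) = -2 + (((q + 6)/(s + s) + q) + q) = -2 + (((6 + q)/((2*s)) + q) + q) = -2 + (((6 + q)*(1/(2*s)) + q) + q) = -2 + (((6 + q)/(2*s) + q) + q) = -2 + ((q + (6 + q)/(2*s)) + q) = -2 + (2*q + (6 + q)/(2*s)) = -2 + 2*q + (6 + q)/(2*s))
P(21, d(w, 2)) - 2 = (6 + 21 + 4*(-8*(1 - 8/3*2)/3)*(-1 + 21))/(2*((-8*(1 - 8/3*2)/3))) - 2 = (6 + 21 + 4*(-8*(1 - 16/3)/3)*20)/(2*((-8*(1 - 16/3)/3))) - 2 = (6 + 21 + 4*(-8/3*(-13/3))*20)/(2*((-8/3*(-13/3)))) - 2 = (6 + 21 + 4*(104/9)*20)/(2*(104/9)) - 2 = (½)*(9/104)*(6 + 21 + 8320/9) - 2 = (½)*(9/104)*(8563/9) - 2 = 8563/208 - 2 = 8147/208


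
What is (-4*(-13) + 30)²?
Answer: 6724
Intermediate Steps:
(-4*(-13) + 30)² = (52 + 30)² = 82² = 6724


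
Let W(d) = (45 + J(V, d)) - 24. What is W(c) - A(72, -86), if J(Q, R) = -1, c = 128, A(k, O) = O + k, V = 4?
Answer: 34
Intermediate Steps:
W(d) = 20 (W(d) = (45 - 1) - 24 = 44 - 24 = 20)
W(c) - A(72, -86) = 20 - (-86 + 72) = 20 - 1*(-14) = 20 + 14 = 34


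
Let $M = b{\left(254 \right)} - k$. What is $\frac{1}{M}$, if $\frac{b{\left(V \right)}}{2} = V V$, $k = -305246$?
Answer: $\frac{1}{434278} \approx 2.3027 \cdot 10^{-6}$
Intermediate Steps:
$b{\left(V \right)} = 2 V^{2}$ ($b{\left(V \right)} = 2 V V = 2 V^{2}$)
$M = 434278$ ($M = 2 \cdot 254^{2} - -305246 = 2 \cdot 64516 + 305246 = 129032 + 305246 = 434278$)
$\frac{1}{M} = \frac{1}{434278}$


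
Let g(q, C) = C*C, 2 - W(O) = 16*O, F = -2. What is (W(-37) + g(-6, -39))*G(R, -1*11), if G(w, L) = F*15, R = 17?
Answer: -63450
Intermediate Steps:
W(O) = 2 - 16*O
g(q, C) = C²
G(w, L) = -30 (G(w, L) = -2*15 = -30)
(W(-37) + g(-6, -39))*G(R, -1*11) = ((2 - 16*(-37)) + (-39)²)*(-30) = ((2 + 592) + 1521)*(-30) = (594 + 1521)*(-30) = 2115*(-30) = -63450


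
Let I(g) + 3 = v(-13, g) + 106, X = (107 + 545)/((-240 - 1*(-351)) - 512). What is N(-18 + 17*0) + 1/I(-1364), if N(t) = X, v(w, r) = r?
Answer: -822573/505661 ≈ -1.6267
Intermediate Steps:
X = -652/401 (X = 652/((-240 + 351) - 512) = 652/(111 - 512) = 652/(-401) = 652*(-1/401) = -652/401 ≈ -1.6259)
N(t) = -652/401
I(g) = 103 + g (I(g) = -3 + (g + 106) = -3 + (106 + g) = 103 + g)
N(-18 + 17*0) + 1/I(-1364) = -652/401 + 1/(103 - 1364) = -652/401 + 1/(-1261) = -652/401 - 1/1261 = -822573/505661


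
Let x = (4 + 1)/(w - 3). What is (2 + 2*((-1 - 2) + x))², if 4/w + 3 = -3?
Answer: 5476/121 ≈ 45.256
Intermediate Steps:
w = -⅔ (w = 4/(-3 - 3) = 4/(-6) = 4*(-⅙) = -⅔ ≈ -0.66667)
x = -15/11 (x = (4 + 1)/(-⅔ - 3) = 5/(-11/3) = 5*(-3/11) = -15/11 ≈ -1.3636)
(2 + 2*((-1 - 2) + x))² = (2 + 2*((-1 - 2) - 15/11))² = (2 + 2*(-3 - 15/11))² = (2 + 2*(-48/11))² = (2 - 96/11)² = (-74/11)² = 5476/121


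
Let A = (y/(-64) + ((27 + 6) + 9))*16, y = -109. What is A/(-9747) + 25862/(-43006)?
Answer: -564297719/838358964 ≈ -0.67310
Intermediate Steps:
A = 2797/4 (A = (-109/(-64) + ((27 + 6) + 9))*16 = (-109*(-1/64) + (33 + 9))*16 = (109/64 + 42)*16 = (2797/64)*16 = 2797/4 ≈ 699.25)
A/(-9747) + 25862/(-43006) = (2797/4)/(-9747) + 25862/(-43006) = (2797/4)*(-1/9747) + 25862*(-1/43006) = -2797/38988 - 12931/21503 = -564297719/838358964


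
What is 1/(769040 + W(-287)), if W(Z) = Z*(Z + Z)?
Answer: 1/933778 ≈ 1.0709e-6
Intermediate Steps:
W(Z) = 2*Z**2 (W(Z) = Z*(2*Z) = 2*Z**2)
1/(769040 + W(-287)) = 1/(769040 + 2*(-287)**2) = 1/(769040 + 2*82369) = 1/(769040 + 164738) = 1/933778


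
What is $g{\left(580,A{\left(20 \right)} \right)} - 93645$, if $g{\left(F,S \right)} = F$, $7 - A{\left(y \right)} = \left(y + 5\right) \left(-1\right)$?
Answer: $-93065$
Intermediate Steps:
$A{\left(y \right)} = 12 + y$ ($A{\left(y \right)} = 7 - \left(y + 5\right) \left(-1\right) = 7 - \left(5 + y\right) \left(-1\right) = 7 - \left(-5 - y\right) = 7 + \left(5 + y\right) = 12 + y$)
$g{\left(580,A{\left(20 \right)} \right)} - 93645 = 580 - 93645 = -93065$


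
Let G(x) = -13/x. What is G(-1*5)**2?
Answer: 169/25 ≈ 6.7600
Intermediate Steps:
G(-1*5)**2 = (-13/((-1*5)))**2 = (-13/(-5))**2 = (-13*(-1/5))**2 = (13/5)**2 = 169/25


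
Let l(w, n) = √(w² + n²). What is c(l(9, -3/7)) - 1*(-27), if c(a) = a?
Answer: 27 + 3*√442/7 ≈ 36.010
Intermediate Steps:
l(w, n) = √(n² + w²)
c(l(9, -3/7)) - 1*(-27) = √((-3/7)² + 9²) - 1*(-27) = √((-3*⅐)² + 81) + 27 = √((-3/7)² + 81) + 27 = √(9/49 + 81) + 27 = √(3978/49) + 27 = 3*√442/7 + 27 = 27 + 3*√442/7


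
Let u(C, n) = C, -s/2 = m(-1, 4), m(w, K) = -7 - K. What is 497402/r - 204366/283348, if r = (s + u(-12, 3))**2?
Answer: 8807339081/1770925 ≈ 4973.3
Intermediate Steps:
s = 22 (s = -2*(-7 - 1*4) = -2*(-7 - 4) = -2*(-11) = 22)
r = 100 (r = (22 - 12)**2 = 10**2 = 100)
497402/r - 204366/283348 = 497402/100 - 204366/283348 = 497402*(1/100) - 204366*1/283348 = 248701/50 - 102183/141674 = 8807339081/1770925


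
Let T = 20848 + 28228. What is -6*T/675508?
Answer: -73614/168877 ≈ -0.43590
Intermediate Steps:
T = 49076
-6*T/675508 = -6*49076/675508 = -294456*1/675508 = -73614/168877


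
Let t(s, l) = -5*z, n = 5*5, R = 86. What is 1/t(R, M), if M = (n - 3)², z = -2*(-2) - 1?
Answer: -1/15 ≈ -0.066667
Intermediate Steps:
n = 25
z = 3 (z = 4 - 1 = 3)
M = 484 (M = (25 - 3)² = 22² = 484)
t(s, l) = -15 (t(s, l) = -5*3 = -15)
1/t(R, M) = 1/(-15) = -1/15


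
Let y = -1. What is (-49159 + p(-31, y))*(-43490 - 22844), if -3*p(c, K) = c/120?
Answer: 586963330903/180 ≈ 3.2609e+9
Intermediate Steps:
p(c, K) = -c/360 (p(c, K) = -c/(3*120) = -c/360)
(-49159 + p(-31, y))*(-43490 - 22844) = (-49159 - 1/360*(-31))*(-43490 - 22844) = (-49159 + 31/360)*(-66334) = -17697209/360*(-66334) = 586963330903/180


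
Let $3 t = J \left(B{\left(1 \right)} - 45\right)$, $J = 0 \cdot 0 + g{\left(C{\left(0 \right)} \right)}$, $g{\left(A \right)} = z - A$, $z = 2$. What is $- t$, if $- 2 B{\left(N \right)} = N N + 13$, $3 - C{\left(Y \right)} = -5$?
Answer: $-104$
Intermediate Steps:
$C{\left(Y \right)} = 8$ ($C{\left(Y \right)} = 3 - -5 = 3 + 5 = 8$)
$B{\left(N \right)} = - \frac{13}{2} - \frac{N^{2}}{2}$ ($B{\left(N \right)} = - \frac{N N + 13}{2} = - \frac{N^{2} + 13}{2} = - \frac{13 + N^{2}}{2} = - \frac{13}{2} - \frac{N^{2}}{2}$)
$g{\left(A \right)} = 2 - A$
$J = -6$ ($J = 0 \cdot 0 + \left(2 - 8\right) = 0 + \left(2 - 8\right) = 0 - 6 = -6$)
$t = 104$ ($t = \frac{\left(-6\right) \left(\left(- \frac{13}{2} - \frac{1^{2}}{2}\right) - 45\right)}{3} = \frac{\left(-6\right) \left(\left(- \frac{13}{2} - \frac{1}{2}\right) - 45\right)}{3} = \frac{\left(-6\right) \left(-7 - 45\right)}{3} = \frac{\left(-6\right) \left(-52\right)}{3} = \frac{1}{3} \cdot 312 = 104$)
$- t = \left(-1\right) 104 = -104$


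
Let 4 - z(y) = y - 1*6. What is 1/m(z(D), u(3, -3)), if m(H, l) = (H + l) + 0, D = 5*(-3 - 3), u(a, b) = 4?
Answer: 1/44 ≈ 0.022727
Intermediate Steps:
D = -30 (D = 5*(-6) = -30)
z(y) = 10 - y (z(y) = 4 - (y - 1*6) = 4 - (y - 6) = 4 - (-6 + y) = 4 + (6 - y) = 10 - y)
m(H, l) = H + l
1/m(z(D), u(3, -3)) = 1/((10 - 1*(-30)) + 4) = 1/((10 + 30) + 4) = 1/(40 + 4) = 1/44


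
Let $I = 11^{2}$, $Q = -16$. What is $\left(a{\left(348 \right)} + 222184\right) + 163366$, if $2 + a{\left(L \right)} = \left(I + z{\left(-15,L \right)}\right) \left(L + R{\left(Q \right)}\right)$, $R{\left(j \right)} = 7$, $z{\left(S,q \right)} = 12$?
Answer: $432763$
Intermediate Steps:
$I = 121$
$a{\left(L \right)} = 929 + 133 L$ ($a{\left(L \right)} = -2 + \left(121 + 12\right) \left(L + 7\right) = -2 + 133 \left(7 + L\right) = -2 + \left(931 + 133 L\right) = 929 + 133 L$)
$\left(a{\left(348 \right)} + 222184\right) + 163366 = \left(\left(929 + 133 \cdot 348\right) + 222184\right) + 163366 = \left(\left(929 + 46284\right) + 222184\right) + 163366 = \left(47213 + 222184\right) + 163366 = 269397 + 163366 = 432763$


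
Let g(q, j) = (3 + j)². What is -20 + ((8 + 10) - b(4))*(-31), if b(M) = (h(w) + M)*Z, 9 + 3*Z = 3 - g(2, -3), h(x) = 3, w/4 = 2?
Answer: -1012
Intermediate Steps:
w = 8 (w = 4*2 = 8)
Z = -2 (Z = -3 + (3 - (3 - 3)²)/3 = -3 + (3 - 1*0²)/3 = -3 + (3 - 1*0)/3 = -3 + (3 + 0)/3 = -3 + (⅓)*3 = -3 + 1 = -2)
b(M) = -6 - 2*M (b(M) = (3 + M)*(-2) = -6 - 2*M)
-20 + ((8 + 10) - b(4))*(-31) = -20 + ((8 + 10) - (-6 - 2*4))*(-31) = -20 + (18 - (-6 - 8))*(-31) = -20 + (18 - 1*(-14))*(-31) = -20 + (18 + 14)*(-31) = -20 + 32*(-31) = -20 - 992 = -1012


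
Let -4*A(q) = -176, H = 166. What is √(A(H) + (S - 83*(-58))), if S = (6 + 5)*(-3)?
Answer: 5*√193 ≈ 69.462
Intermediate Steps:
S = -33 (S = 11*(-3) = -33)
A(q) = 44 (A(q) = -¼*(-176) = 44)
√(A(H) + (S - 83*(-58))) = √(44 + (-33 - 83*(-58))) = √(44 + (-33 + 4814)) = √(44 + 4781) = √4825 = 5*√193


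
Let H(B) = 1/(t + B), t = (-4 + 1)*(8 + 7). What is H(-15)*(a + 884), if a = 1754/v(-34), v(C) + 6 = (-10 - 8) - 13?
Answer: -5159/370 ≈ -13.943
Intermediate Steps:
v(C) = -37 (v(C) = -6 + ((-10 - 8) - 13) = -6 + (-18 - 13) = -6 - 31 = -37)
t = -45 (t = -3*15 = -45)
H(B) = 1/(-45 + B)
a = -1754/37 (a = 1754/(-37) = 1754*(-1/37) = -1754/37 ≈ -47.405)
H(-15)*(a + 884) = (-1754/37 + 884)/(-45 - 15) = (30954/37)/(-60) = -1/60*30954/37 = -5159/370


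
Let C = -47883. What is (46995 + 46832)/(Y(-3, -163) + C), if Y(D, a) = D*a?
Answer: -93827/47394 ≈ -1.9797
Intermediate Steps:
(46995 + 46832)/(Y(-3, -163) + C) = (46995 + 46832)/(-3*(-163) - 47883) = 93827/(489 - 47883) = 93827/(-47394) = 93827*(-1/47394) = -93827/47394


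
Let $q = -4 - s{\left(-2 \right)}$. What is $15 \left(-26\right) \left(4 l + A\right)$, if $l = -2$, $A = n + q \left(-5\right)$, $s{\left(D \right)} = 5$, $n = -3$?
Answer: $-13260$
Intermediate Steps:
$q = -9$ ($q = -4 - 5 = -9$)
$A = 42$ ($A = -3 - -45 = -3 + 45 = 42$)
$15 \left(-26\right) \left(4 l + A\right) = 15 \left(-26\right) \left(4 \left(-2\right) + 42\right) = - 390 \left(-8 + 42\right) = \left(-390\right) 34 = -13260$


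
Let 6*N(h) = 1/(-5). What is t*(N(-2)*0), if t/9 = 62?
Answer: 0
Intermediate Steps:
t = 558 (t = 9*62 = 558)
N(h) = -1/30 (N(h) = (1/(-5))/6 = (1*(-1/5))/6 = (1/6)*(-1/5) = -1/30)
t*(N(-2)*0) = 558*(-1/30*0) = 558*0 = 0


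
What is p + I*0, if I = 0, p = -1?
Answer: -1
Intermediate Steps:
p + I*0 = -1 + 0*0 = -1 + 0 = -1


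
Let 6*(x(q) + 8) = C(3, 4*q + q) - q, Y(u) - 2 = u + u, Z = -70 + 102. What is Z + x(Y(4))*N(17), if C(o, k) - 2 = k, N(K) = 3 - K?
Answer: 46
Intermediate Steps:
Z = 32
C(o, k) = 2 + k
Y(u) = 2 + 2*u (Y(u) = 2 + (u + u) = 2 + 2*u)
x(q) = -23/3 + 2*q/3 (x(q) = -8 + ((2 + (4*q + q)) - q)/6 = -8 + ((2 + 5*q) - q)/6 = -8 + (2 + 4*q)/6 = -8 + (⅓ + 2*q/3) = -23/3 + 2*q/3)
Z + x(Y(4))*N(17) = 32 + (-23/3 + 2*(2 + 2*4)/3)*(3 - 1*17) = 32 + (-23/3 + 2*(2 + 8)/3)*(3 - 17) = 32 + (-23/3 + (⅔)*10)*(-14) = 32 + (-23/3 + 20/3)*(-14) = 32 - 1*(-14) = 32 + 14 = 46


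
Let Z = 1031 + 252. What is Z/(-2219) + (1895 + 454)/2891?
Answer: 214754/916447 ≈ 0.23433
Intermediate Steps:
Z = 1283
Z/(-2219) + (1895 + 454)/2891 = 1283/(-2219) + (1895 + 454)/2891 = 1283*(-1/2219) + 2349*(1/2891) = -1283/2219 + 2349/2891 = 214754/916447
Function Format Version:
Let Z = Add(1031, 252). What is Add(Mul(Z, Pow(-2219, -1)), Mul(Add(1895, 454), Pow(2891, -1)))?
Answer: Rational(214754, 916447) ≈ 0.23433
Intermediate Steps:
Z = 1283
Add(Mul(Z, Pow(-2219, -1)), Mul(Add(1895, 454), Pow(2891, -1))) = Add(Mul(1283, Pow(-2219, -1)), Mul(Add(1895, 454), Pow(2891, -1))) = Add(Mul(1283, Rational(-1, 2219)), Mul(2349, Rational(1, 2891))) = Add(Rational(-1283, 2219), Rational(2349, 2891)) = Rational(214754, 916447)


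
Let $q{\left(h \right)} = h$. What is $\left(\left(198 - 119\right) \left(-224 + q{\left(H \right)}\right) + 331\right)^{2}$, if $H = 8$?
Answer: $279993289$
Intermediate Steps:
$\left(\left(198 - 119\right) \left(-224 + q{\left(H \right)}\right) + 331\right)^{2} = \left(\left(198 - 119\right) \left(-224 + 8\right) + 331\right)^{2} = \left(79 \left(-216\right) + 331\right)^{2} = \left(-17064 + 331\right)^{2} = \left(-16733\right)^{2} = 279993289$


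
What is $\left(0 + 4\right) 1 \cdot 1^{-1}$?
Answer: $4$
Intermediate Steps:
$\left(0 + 4\right) 1 \cdot 1^{-1} = 4 \cdot 1 \cdot 1 = 4 \cdot 1 = 4$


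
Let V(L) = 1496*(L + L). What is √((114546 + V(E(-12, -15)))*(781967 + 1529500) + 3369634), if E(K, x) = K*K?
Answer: 2*√315165900658 ≈ 1.1228e+6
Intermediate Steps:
E(K, x) = K²
V(L) = 2992*L (V(L) = 1496*(2*L) = 2992*L)
√((114546 + V(E(-12, -15)))*(781967 + 1529500) + 3369634) = √((114546 + 2992*(-12)²)*(781967 + 1529500) + 3369634) = √((114546 + 2992*144)*2311467 + 3369634) = √((114546 + 430848)*2311467 + 3369634) = √(545394*2311467 + 3369634) = √(1260660232998 + 3369634) = √1260663602632 = 2*√315165900658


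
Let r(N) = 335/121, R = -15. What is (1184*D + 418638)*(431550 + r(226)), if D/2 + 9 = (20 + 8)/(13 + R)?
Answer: 19016396051990/121 ≈ 1.5716e+11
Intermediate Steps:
D = -46 (D = -18 + 2*((20 + 8)/(13 - 15)) = -18 + 2*(28/(-2)) = -18 + 2*(28*(-1/2)) = -18 + 2*(-14) = -18 - 28 = -46)
r(N) = 335/121 (r(N) = 335*(1/121) = 335/121)
(1184*D + 418638)*(431550 + r(226)) = (1184*(-46) + 418638)*(431550 + 335/121) = (-54464 + 418638)*(52217885/121) = 364174*(52217885/121) = 19016396051990/121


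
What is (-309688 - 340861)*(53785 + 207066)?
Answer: -169696357199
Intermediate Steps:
(-309688 - 340861)*(53785 + 207066) = -650549*260851 = -169696357199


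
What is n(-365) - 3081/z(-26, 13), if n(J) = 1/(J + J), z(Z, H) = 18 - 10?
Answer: -1124569/2920 ≈ -385.13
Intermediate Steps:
z(Z, H) = 8
n(J) = 1/(2*J)
n(-365) - 3081/z(-26, 13) = (1/2)/(-365) - 3081/8 = (1/2)*(-1/365) - 3081*1/8 = -1/730 - 3081/8 = -1124569/2920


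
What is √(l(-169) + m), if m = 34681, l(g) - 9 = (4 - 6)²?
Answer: √34694 ≈ 186.26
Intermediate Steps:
l(g) = 13 (l(g) = 9 + (4 - 6)² = 9 + (-2)² = 9 + 4 = 13)
√(l(-169) + m) = √(13 + 34681) = √34694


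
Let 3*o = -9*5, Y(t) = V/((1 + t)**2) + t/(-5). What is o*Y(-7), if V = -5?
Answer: -227/12 ≈ -18.917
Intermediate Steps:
Y(t) = -5/(1 + t)**2 - t/5 (Y(t) = -5/(1 + t)**2 + t/(-5) = -5/(1 + t)**2 + t*(-1/5) = -5/(1 + t)**2 - t/5)
o = -15 (o = (-9*5)/3 = (1/3)*(-45) = -15)
o*Y(-7) = -15*(-5/(1 - 7)**2 - 1/5*(-7)) = -15*(-5/(-6)**2 + 7/5) = -15*(-5*1/36 + 7/5) = -15*(-5/36 + 7/5) = -15*227/180 = -227/12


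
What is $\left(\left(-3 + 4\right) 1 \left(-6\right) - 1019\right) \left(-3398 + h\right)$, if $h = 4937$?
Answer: $-1577475$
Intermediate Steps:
$\left(\left(-3 + 4\right) 1 \left(-6\right) - 1019\right) \left(-3398 + h\right) = \left(\left(-3 + 4\right) 1 \left(-6\right) - 1019\right) \left(-3398 + 4937\right) = \left(1 \left(-6\right) - 1019\right) 1539 = \left(-6 - 1019\right) 1539 = \left(-1025\right) 1539 = -1577475$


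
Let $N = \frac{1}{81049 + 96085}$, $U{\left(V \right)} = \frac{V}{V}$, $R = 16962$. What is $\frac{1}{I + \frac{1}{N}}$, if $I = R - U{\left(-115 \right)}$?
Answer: $\frac{1}{194095} \approx 5.1521 \cdot 10^{-6}$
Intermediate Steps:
$U{\left(V \right)} = 1$
$N = \frac{1}{177134} \approx 5.6454 \cdot 10^{-6}$
$I = 16961$ ($I = 16962 - 1 = 16961$)
$\frac{1}{I + \frac{1}{N}} = \frac{1}{16961 + \frac{1}{\frac{1}{177134}}} = \frac{1}{16961 + 177134} = \frac{1}{194095}$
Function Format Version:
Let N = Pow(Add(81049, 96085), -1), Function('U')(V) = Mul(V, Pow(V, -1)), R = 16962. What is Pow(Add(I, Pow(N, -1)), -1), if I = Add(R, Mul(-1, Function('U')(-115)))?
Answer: Rational(1, 194095) ≈ 5.1521e-6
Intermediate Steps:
Function('U')(V) = 1
N = Rational(1, 177134) (N = Pow(177134, -1) = Rational(1, 177134) ≈ 5.6454e-6)
I = 16961 (I = Add(16962, Mul(-1, 1)) = Add(16962, -1) = 16961)
Pow(Add(I, Pow(N, -1)), -1) = Pow(Add(16961, Pow(Rational(1, 177134), -1)), -1) = Pow(Add(16961, 177134), -1) = Pow(194095, -1) = Rational(1, 194095)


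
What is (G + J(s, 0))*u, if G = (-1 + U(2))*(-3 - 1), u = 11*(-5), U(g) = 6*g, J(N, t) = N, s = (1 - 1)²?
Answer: 2420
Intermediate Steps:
s = 0 (s = 0² = 0)
u = -55
G = -44 (G = (-1 + 6*2)*(-3 - 1) = (-1 + 12)*(-4) = 11*(-4) = -44)
(G + J(s, 0))*u = (-44 + 0)*(-55) = -44*(-55) = 2420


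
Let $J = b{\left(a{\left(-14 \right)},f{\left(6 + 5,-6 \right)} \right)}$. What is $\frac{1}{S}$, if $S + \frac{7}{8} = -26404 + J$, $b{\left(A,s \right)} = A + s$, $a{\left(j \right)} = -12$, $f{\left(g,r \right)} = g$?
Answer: $- \frac{8}{211247} \approx -3.787 \cdot 10^{-5}$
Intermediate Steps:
$J = -1$ ($J = -12 + \left(6 + 5\right) = -12 + 11 = -1$)
$S = - \frac{211247}{8}$ ($S = - \frac{7}{8} - 26405 = - \frac{211247}{8} \approx -26406.0$)
$\frac{1}{S} = \frac{1}{- \frac{211247}{8}} = - \frac{8}{211247}$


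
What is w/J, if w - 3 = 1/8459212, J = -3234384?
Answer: -25377637/27360339945408 ≈ -9.2753e-7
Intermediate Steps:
w = 25377637/8459212 (w = 3 + 1/8459212 = 25377637/8459212 ≈ 3.0000)
w/J = (25377637/8459212)/(-3234384) = (25377637/8459212)*(-1/3234384) = -25377637/27360339945408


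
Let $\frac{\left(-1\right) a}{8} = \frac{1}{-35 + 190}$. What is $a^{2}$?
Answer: $\frac{64}{24025} \approx 0.0026639$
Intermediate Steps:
$a = - \frac{8}{155}$ ($a = - \frac{8}{-35 + 190} = - \frac{8}{155} \approx -0.051613$)
$a^{2} = \left(- \frac{8}{155}\right)^{2} = \frac{64}{24025}$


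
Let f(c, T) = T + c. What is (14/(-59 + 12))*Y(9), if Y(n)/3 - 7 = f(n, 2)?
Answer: -756/47 ≈ -16.085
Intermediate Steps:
Y(n) = 27 + 3*n (Y(n) = 21 + 3*(2 + n) = 21 + (6 + 3*n) = 27 + 3*n)
(14/(-59 + 12))*Y(9) = (14/(-59 + 12))*(27 + 3*9) = (14/(-47))*(27 + 27) = -1/47*14*54 = -14/47*54 = -756/47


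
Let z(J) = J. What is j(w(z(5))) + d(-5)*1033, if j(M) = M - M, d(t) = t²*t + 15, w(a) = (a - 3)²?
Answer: -113630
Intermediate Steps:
w(a) = (-3 + a)²
d(t) = 15 + t³ (d(t) = t³ + 15 = 15 + t³)
j(M) = 0
j(w(z(5))) + d(-5)*1033 = 0 + (15 + (-5)³)*1033 = 0 + (15 - 125)*1033 = 0 - 110*1033 = 0 - 113630 = -113630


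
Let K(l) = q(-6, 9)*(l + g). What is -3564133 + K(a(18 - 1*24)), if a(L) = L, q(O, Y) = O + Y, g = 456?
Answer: -3562783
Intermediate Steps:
K(l) = 1368 + 3*l (K(l) = (-6 + 9)*(l + 456) = 3*(456 + l) = 1368 + 3*l)
-3564133 + K(a(18 - 1*24)) = -3564133 + (1368 + 3*(18 - 1*24)) = -3564133 + (1368 + 3*(18 - 24)) = -3564133 + (1368 + 3*(-6)) = -3564133 + (1368 - 18) = -3564133 + 1350 = -3562783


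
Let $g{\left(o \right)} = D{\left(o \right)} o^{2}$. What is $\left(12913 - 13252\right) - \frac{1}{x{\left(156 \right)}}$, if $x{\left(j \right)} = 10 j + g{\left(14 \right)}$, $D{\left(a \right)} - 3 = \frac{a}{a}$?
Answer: $- \frac{794617}{2344} \approx -339.0$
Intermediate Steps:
$D{\left(a \right)} = 4$ ($D{\left(a \right)} = 3 + \frac{a}{a} = 3 + 1 = 4$)
$g{\left(o \right)} = 4 o^{2}$
$x{\left(j \right)} = 784 + 10 j$ ($x{\left(j \right)} = 10 j + 4 \cdot 14^{2} = 10 j + 4 \cdot 196 = 10 j + 784 = 784 + 10 j$)
$\left(12913 - 13252\right) - \frac{1}{x{\left(156 \right)}} = \left(12913 - 13252\right) - \frac{1}{784 + 10 \cdot 156} = -339 - \frac{1}{784 + 1560} = -339 - \frac{1}{2344} = - \frac{794617}{2344}$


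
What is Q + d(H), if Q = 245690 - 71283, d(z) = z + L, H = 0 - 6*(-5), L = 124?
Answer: 174561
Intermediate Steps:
H = 30 (H = 0 + 30 = 30)
d(z) = 124 + z (d(z) = z + 124 = 124 + z)
Q = 174407
Q + d(H) = 174407 + (124 + 30) = 174407 + 154 = 174561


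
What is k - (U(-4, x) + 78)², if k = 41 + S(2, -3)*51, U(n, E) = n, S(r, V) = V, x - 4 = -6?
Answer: -5588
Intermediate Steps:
x = -2 (x = 4 - 6 = -2)
k = -112 (k = 41 - 3*51 = 41 - 153 = -112)
k - (U(-4, x) + 78)² = -112 - (-4 + 78)² = -112 - 1*74² = -112 - 1*5476 = -112 - 5476 = -5588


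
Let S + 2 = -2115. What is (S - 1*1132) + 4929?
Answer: 1680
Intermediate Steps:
S = -2117 (S = -2 - 2115 = -2117)
(S - 1*1132) + 4929 = (-2117 - 1*1132) + 4929 = (-2117 - 1132) + 4929 = -3249 + 4929 = 1680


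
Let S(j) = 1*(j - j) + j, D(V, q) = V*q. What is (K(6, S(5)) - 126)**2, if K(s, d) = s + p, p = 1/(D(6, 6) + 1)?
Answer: 19704721/1369 ≈ 14394.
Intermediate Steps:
p = 1/37 (p = 1/(6*6 + 1) = 1/(36 + 1) = 1/37 ≈ 0.027027)
S(j) = j (S(j) = 1*0 + j = 0 + j = j)
K(s, d) = 1/37 + s (K(s, d) = s + 1/37 = 1/37 + s)
(K(6, S(5)) - 126)**2 = ((1/37 + 6) - 126)**2 = (223/37 - 126)**2 = (-4439/37)**2 = 19704721/1369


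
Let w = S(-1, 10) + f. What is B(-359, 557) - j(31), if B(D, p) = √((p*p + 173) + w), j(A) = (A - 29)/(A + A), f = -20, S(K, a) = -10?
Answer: -1/31 + 18*√958 ≈ 557.10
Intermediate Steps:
w = -30 (w = -10 - 20 = -30)
j(A) = (-29 + A)/(2*A) (j(A) = (-29 + A)/((2*A)) = (-29 + A)*(1/(2*A)) = (-29 + A)/(2*A))
B(D, p) = √(143 + p²) (B(D, p) = √((p*p + 173) - 30) = √((p² + 173) - 30) = √((173 + p²) - 30) = √(143 + p²))
B(-359, 557) - j(31) = √(143 + 557²) - (-29 + 31)/(2*31) = √(143 + 310249) - 2/(2*31) = √310392 - 1*1/31 = 18*√958 - 1/31 = -1/31 + 18*√958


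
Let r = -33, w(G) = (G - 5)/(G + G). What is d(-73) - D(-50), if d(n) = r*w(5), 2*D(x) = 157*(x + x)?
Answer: 7850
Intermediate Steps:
w(G) = (-5 + G)/(2*G) (w(G) = (-5 + G)/((2*G)) = (-5 + G)*(1/(2*G)) = (-5 + G)/(2*G))
D(x) = 157*x (D(x) = (157*(x + x))/2 = (157*(2*x))/2 = (314*x)/2 = 157*x)
d(n) = 0 (d(n) = -33*(-5 + 5)/(2*5) = -33*0/(2*5) = -33*0 = 0)
d(-73) - D(-50) = 0 - 157*(-50) = 0 - 1*(-7850) = 0 + 7850 = 7850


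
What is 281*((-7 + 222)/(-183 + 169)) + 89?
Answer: -59169/14 ≈ -4226.4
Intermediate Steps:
281*((-7 + 222)/(-183 + 169)) + 89 = 281*(215/(-14)) + 89 = 281*(215*(-1/14)) + 89 = 281*(-215/14) + 89 = -60415/14 + 89 = -59169/14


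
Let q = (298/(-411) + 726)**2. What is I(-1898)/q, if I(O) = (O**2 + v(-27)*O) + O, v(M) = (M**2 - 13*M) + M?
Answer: 33824572119/11107056968 ≈ 3.0453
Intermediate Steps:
v(M) = M**2 - 12*M
I(O) = O**2 + 1054*O (I(O) = (O**2 + (-27*(-12 - 27))*O) + O = (O**2 + (-27*(-39))*O) + O = (O**2 + 1053*O) + O = O**2 + 1054*O)
q = 88856455744/168921 (q = (298*(-1/411) + 726)**2 = (-298/411 + 726)**2 = (298088/411)**2 = 88856455744/168921 ≈ 5.2602e+5)
I(-1898)/q = (-1898*(1054 - 1898))/(88856455744/168921) = -1898*(-844)*(168921/88856455744) = 1601912*(168921/88856455744) = 33824572119/11107056968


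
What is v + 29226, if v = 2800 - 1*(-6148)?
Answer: 38174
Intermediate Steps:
v = 8948 (v = 2800 + 6148 = 8948)
v + 29226 = 8948 + 29226 = 38174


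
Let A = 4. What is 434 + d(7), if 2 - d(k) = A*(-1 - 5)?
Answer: 460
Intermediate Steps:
d(k) = 26 (d(k) = 2 - 4*(-1 - 5) = 2 - 4*(-6) = 2 - 1*(-24) = 2 + 24 = 26)
434 + d(7) = 434 + 26 = 460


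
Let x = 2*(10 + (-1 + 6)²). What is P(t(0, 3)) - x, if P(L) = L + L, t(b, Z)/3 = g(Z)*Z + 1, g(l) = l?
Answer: -10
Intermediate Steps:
t(b, Z) = 3 + 3*Z² (t(b, Z) = 3*(Z*Z + 1) = 3*(Z² + 1) = 3*(1 + Z²) = 3 + 3*Z²)
x = 70 (x = 2*(10 + 5²) = 2*(10 + 25) = 2*35 = 70)
P(L) = 2*L
P(t(0, 3)) - x = 2*(3 + 3*3²) - 1*70 = 2*(3 + 3*9) - 70 = 2*(3 + 27) - 70 = 2*30 - 70 = 60 - 70 = -10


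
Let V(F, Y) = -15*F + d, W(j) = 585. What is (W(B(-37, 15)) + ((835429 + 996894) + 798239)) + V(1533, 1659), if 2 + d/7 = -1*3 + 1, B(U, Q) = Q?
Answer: 2608124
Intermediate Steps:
d = -28 (d = -14 + 7*(-1*3 + 1) = -14 + 7*(-3 + 1) = -14 + 7*(-2) = -14 - 14 = -28)
V(F, Y) = -28 - 15*F (V(F, Y) = -15*F - 28 = -28 - 15*F)
(W(B(-37, 15)) + ((835429 + 996894) + 798239)) + V(1533, 1659) = (585 + ((835429 + 996894) + 798239)) + (-28 - 15*1533) = (585 + (1832323 + 798239)) + (-28 - 22995) = (585 + 2630562) - 23023 = 2631147 - 23023 = 2608124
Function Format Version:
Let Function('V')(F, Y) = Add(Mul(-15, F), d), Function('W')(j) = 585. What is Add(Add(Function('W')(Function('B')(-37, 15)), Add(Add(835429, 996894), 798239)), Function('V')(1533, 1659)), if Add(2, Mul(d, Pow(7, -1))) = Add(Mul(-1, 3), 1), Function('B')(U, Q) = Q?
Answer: 2608124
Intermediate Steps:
d = -28 (d = Add(-14, Mul(7, Add(Mul(-1, 3), 1))) = Add(-14, Mul(7, Add(-3, 1))) = Add(-14, Mul(7, -2)) = Add(-14, -14) = -28)
Function('V')(F, Y) = Add(-28, Mul(-15, F)) (Function('V')(F, Y) = Add(Mul(-15, F), -28) = Add(-28, Mul(-15, F)))
Add(Add(Function('W')(Function('B')(-37, 15)), Add(Add(835429, 996894), 798239)), Function('V')(1533, 1659)) = Add(Add(585, Add(Add(835429, 996894), 798239)), Add(-28, Mul(-15, 1533))) = Add(Add(585, Add(1832323, 798239)), Add(-28, -22995)) = Add(Add(585, 2630562), -23023) = Add(2631147, -23023) = 2608124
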